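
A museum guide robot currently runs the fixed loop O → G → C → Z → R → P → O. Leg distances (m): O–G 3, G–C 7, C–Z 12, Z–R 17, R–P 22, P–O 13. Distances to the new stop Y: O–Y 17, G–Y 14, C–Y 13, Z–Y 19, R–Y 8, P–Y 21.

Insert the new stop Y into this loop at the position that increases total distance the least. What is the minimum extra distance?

Insertion cost between consecutive stops i–j is d(i,Y) + d(Y,j) − d(i,j):
  between O and G: 17 + 14 − 3 = 28
  between G and C: 14 + 13 − 7 = 20
  between C and Z: 13 + 19 − 12 = 20
  between Z and R: 19 + 8 − 17 = 10
  between R and P: 8 + 21 − 22 = 7
  between P and O: 21 + 17 − 13 = 25
Cheapest insertion is between R and P, adding 7.
New total = 74 + 7 = 81.

+7 m — insert Y between R and P.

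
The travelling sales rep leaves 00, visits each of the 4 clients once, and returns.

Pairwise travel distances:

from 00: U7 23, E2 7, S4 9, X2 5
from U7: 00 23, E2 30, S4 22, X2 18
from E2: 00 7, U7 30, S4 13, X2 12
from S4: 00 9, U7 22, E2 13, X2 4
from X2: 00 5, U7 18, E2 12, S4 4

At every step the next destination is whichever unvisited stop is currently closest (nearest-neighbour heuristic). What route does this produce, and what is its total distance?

75 along 00 → X2 → S4 → E2 → U7 → 00.

From 00: distances to unvisited — X2=5, E2=7, S4=9, U7=23. Nearest is X2 (5).
From X2: distances to unvisited — S4=4, E2=12, U7=18. Nearest is S4 (4).
From S4: distances to unvisited — E2=13, U7=22. Nearest is E2 (13).
From E2: distances to unvisited — U7=30. Nearest is U7 (30).
Return U7→00: 23.
Total = 5 + 4 + 13 + 30 + 23 = 75.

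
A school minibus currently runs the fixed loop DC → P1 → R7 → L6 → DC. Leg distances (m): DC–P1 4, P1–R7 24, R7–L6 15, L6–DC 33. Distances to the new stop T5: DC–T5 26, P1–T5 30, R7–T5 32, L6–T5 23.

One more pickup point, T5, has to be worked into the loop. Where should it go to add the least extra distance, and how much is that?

Insertion cost between consecutive stops i–j is d(i,T5) + d(T5,j) − d(i,j):
  between DC and P1: 26 + 30 − 4 = 52
  between P1 and R7: 30 + 32 − 24 = 38
  between R7 and L6: 32 + 23 − 15 = 40
  between L6 and DC: 23 + 26 − 33 = 16
Cheapest insertion is between L6 and DC, adding 16.
New total = 76 + 16 = 92.

Adding 16 m by placing T5 on the L6–DC leg.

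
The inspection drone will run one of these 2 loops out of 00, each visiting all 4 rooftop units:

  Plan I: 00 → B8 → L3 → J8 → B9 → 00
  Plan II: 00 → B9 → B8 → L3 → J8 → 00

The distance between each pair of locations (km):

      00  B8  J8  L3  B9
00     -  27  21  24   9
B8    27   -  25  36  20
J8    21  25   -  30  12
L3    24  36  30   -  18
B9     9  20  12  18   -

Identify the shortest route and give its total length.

Plan I: 27 + 36 + 30 + 12 + 9 = 114
Plan II: 9 + 20 + 36 + 30 + 21 = 116

Shortest is Plan I, total 114 km.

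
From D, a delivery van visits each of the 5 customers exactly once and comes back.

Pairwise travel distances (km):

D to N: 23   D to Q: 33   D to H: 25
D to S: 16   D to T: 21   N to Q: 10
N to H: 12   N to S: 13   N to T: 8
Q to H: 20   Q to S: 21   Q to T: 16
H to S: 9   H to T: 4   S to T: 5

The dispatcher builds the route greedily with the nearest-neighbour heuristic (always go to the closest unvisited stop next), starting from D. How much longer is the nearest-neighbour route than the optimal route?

The nearest-neighbour route is 2 km longer than optimal.

D: S=16, T=21, N=23, H=25, Q=33 ⇒ S
S: T=5, H=9, N=13, Q=21 ⇒ T
T: H=4, N=8, Q=16 ⇒ H
H: N=12, Q=20 ⇒ N
N: Q=10 ⇒ Q
NN route D → S → T → H → N → Q → D costs 80.
Optimal: D → N → Q → H → T → S → D costs 78 (by enumerating all 60 distinct tours).
Excess = 80 − 78 = 2.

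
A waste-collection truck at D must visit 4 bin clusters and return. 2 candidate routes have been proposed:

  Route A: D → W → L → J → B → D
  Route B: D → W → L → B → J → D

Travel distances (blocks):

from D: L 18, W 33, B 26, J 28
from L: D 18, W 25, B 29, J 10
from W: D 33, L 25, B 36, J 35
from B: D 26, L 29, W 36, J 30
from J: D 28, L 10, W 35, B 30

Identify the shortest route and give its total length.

124 blocks — Route A is the shortest.

Route A: 33 + 25 + 10 + 30 + 26 = 124
Route B: 33 + 25 + 29 + 30 + 28 = 145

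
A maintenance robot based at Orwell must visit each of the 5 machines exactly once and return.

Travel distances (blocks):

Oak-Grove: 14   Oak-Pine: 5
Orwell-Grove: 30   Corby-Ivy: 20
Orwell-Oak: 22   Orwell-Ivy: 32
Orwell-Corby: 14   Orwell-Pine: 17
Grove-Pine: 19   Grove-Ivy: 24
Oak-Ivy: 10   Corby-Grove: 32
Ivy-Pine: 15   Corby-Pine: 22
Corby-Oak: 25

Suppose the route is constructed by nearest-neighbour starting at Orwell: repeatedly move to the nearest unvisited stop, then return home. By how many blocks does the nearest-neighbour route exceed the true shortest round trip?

Orwell: Corby=14, Pine=17, Oak=22, Grove=30, Ivy=32 ⇒ Corby
Corby: Ivy=20, Pine=22, Oak=25, Grove=32 ⇒ Ivy
Ivy: Oak=10, Pine=15, Grove=24 ⇒ Oak
Oak: Pine=5, Grove=14 ⇒ Pine
Pine: Grove=19 ⇒ Grove
NN route Orwell → Corby → Ivy → Oak → Pine → Grove → Orwell costs 98.
Optimal: Orwell → Corby → Ivy → Oak → Grove → Pine → Orwell costs 94 (by enumerating all 60 distinct tours).
Excess = 98 − 94 = 4.

4 blocks longer than the optimal tour.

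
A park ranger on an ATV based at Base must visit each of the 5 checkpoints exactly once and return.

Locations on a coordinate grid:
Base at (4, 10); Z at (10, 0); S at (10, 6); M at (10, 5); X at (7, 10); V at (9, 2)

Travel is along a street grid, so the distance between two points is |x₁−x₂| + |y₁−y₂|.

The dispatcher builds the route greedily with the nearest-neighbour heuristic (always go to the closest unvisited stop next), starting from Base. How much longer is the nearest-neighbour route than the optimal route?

From Base: X=3, S=10, M=11, V=13, Z=16 → choose X (3).
From X: S=7, M=8, V=10, Z=13 → choose S (7).
From S: M=1, V=5, Z=6 → choose M (1).
From M: V=4, Z=5 → choose V (4).
From V: Z=3 → choose Z (3).
NN route Base → X → S → M → V → Z → Base costs 34.
Optimal: Base → S → M → Z → V → X → Base costs 32 (by enumerating all 60 distinct tours).
Excess = 34 − 32 = 2.

The nearest-neighbour route is 2 longer than optimal.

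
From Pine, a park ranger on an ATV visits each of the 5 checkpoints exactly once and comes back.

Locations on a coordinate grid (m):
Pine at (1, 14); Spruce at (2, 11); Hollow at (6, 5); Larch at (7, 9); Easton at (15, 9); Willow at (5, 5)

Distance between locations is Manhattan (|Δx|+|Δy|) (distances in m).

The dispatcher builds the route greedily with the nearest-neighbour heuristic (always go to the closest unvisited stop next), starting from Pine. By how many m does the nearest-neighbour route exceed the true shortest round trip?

The nearest-neighbour route is 4 m longer than optimal.

Pine: Spruce=4, Larch=11, Willow=13, Hollow=14, Easton=19 ⇒ Spruce
Spruce: Larch=7, Willow=9, Hollow=10, Easton=15 ⇒ Larch
Larch: Hollow=5, Willow=6, Easton=8 ⇒ Hollow
Hollow: Willow=1, Easton=13 ⇒ Willow
Willow: Easton=14 ⇒ Easton
NN route Pine → Spruce → Larch → Hollow → Willow → Easton → Pine costs 50.
Optimal: Pine → Spruce → Larch → Easton → Hollow → Willow → Pine costs 46 (by enumerating all 60 distinct tours).
Excess = 50 − 46 = 4.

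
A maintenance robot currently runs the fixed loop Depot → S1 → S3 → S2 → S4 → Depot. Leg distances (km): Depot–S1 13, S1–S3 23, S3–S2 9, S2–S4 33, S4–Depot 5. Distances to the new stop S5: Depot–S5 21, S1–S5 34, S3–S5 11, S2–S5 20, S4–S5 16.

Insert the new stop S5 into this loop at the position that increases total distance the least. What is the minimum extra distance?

Insertion cost between consecutive stops i–j is d(i,S5) + d(S5,j) − d(i,j):
  between Depot and S1: 21 + 34 − 13 = 42
  between S1 and S3: 34 + 11 − 23 = 22
  between S3 and S2: 11 + 20 − 9 = 22
  between S2 and S4: 20 + 16 − 33 = 3
  between S4 and Depot: 16 + 21 − 5 = 32
Cheapest insertion is between S2 and S4, adding 3.
New total = 83 + 3 = 86.

+3 km — insert S5 between S2 and S4.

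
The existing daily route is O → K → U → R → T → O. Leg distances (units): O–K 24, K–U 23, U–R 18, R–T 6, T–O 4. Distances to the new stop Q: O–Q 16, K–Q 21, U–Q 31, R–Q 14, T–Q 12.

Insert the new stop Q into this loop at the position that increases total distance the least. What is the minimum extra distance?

Insertion cost between consecutive stops i–j is d(i,Q) + d(Q,j) − d(i,j):
  between O and K: 16 + 21 − 24 = 13
  between K and U: 21 + 31 − 23 = 29
  between U and R: 31 + 14 − 18 = 27
  between R and T: 14 + 12 − 6 = 20
  between T and O: 12 + 16 − 4 = 24
Cheapest insertion is between O and K, adding 13.
New total = 75 + 13 = 88.

Minimum extra distance: 13, inserting Q between O and K.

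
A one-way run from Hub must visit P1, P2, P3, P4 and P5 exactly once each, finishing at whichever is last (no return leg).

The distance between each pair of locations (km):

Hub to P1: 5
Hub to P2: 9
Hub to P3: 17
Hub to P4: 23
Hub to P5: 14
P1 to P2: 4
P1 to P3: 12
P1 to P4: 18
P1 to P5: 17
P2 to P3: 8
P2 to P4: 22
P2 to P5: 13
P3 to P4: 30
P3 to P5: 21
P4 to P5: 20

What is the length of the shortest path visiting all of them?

58 km — the minimum one-way total.

There are 5! = 120 possible orderings.
Hub→P1→P2→P3→P4→P5: 5+4+8+30+20 = 67
Hub→P1→P2→P3→P5→P4: 5+4+8+21+20 = 58
Hub→P1→P2→P4→P3→P5: 5+4+22+30+21 = 82
Hub→P1→P2→P4→P5→P3: 5+4+22+20+21 = 72
Hub→P1→P2→P5→P3→P4: 5+4+13+21+30 = 73
Hub→P1→P2→P5→P4→P3: 5+4+13+20+30 = 72
Hub→P1→P3→P2→P4→P5: 5+12+8+22+20 = 67
Hub→P1→P3→P2→P5→P4: 5+12+8+13+20 = 58
Hub→P1→P3→P4→P2→P5: 5+12+30+22+13 = 82
Hub→P1→P3→P4→P5→P2: 5+12+30+20+13 = 80
Hub→P1→P3→P5→P2→P4: 5+12+21+13+22 = 73
Hub→P1→P3→P5→P4→P2: 5+12+21+20+22 = 80
Hub→P1→P4→P2→P3→P5: 5+18+22+8+21 = 74
Hub→P1→P4→P2→P5→P3: 5+18+22+13+21 = 79
… (106 more)
The minimum is 58.
One shortest path: Hub → P1 → P2 → P3 → P5 → P4.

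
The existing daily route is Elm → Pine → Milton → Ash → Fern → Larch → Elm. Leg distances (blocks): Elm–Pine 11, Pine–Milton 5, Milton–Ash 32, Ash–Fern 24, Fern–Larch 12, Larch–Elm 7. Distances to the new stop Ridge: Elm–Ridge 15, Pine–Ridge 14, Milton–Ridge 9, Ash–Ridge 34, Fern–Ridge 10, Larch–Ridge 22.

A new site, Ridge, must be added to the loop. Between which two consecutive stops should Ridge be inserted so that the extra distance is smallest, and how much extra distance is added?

Insertion cost between consecutive stops i–j is d(i,Ridge) + d(Ridge,j) − d(i,j):
  between Elm and Pine: 15 + 14 − 11 = 18
  between Pine and Milton: 14 + 9 − 5 = 18
  between Milton and Ash: 9 + 34 − 32 = 11
  between Ash and Fern: 34 + 10 − 24 = 20
  between Fern and Larch: 10 + 22 − 12 = 20
  between Larch and Elm: 22 + 15 − 7 = 30
Cheapest insertion is between Milton and Ash, adding 11.
New total = 91 + 11 = 102.

Minimum extra distance: 11 blocks, inserting Ridge between Milton and Ash.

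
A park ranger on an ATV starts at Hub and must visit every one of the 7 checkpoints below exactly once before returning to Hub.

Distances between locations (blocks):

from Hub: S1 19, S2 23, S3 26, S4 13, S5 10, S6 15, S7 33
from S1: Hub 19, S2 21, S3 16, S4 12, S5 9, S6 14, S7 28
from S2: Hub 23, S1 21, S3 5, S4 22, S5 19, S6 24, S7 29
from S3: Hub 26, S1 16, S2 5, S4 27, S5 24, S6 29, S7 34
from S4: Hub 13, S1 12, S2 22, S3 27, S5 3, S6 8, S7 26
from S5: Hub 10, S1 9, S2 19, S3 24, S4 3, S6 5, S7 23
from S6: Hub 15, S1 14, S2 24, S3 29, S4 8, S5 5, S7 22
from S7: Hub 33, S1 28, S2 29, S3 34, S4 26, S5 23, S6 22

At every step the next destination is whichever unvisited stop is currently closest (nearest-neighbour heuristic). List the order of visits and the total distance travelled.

From Hub: distances to unvisited — S5=10, S4=13, S6=15, S1=19, S2=23, S3=26, S7=33. Nearest is S5 (10).
From S5: distances to unvisited — S4=3, S6=5, S1=9, S2=19, S7=23, S3=24. Nearest is S4 (3).
From S4: distances to unvisited — S6=8, S1=12, S2=22, S7=26, S3=27. Nearest is S6 (8).
From S6: distances to unvisited — S1=14, S7=22, S2=24, S3=29. Nearest is S1 (14).
From S1: distances to unvisited — S3=16, S2=21, S7=28. Nearest is S3 (16).
From S3: distances to unvisited — S2=5, S7=34. Nearest is S2 (5).
From S2: distances to unvisited — S7=29. Nearest is S7 (29).
Return S7→Hub: 33.
Total = 10 + 3 + 8 + 14 + 16 + 5 + 29 + 33 = 118.

Total distance 118 blocks via the nearest-neighbour route Hub → S5 → S4 → S6 → S1 → S3 → S2 → S7 → Hub.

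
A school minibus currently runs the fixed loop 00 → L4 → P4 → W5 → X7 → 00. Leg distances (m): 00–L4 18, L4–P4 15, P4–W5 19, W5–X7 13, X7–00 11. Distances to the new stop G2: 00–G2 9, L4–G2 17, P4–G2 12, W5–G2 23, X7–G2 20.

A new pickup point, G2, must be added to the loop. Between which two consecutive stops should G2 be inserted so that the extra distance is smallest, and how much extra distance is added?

Insertion cost between consecutive stops i–j is d(i,G2) + d(G2,j) − d(i,j):
  between 00 and L4: 9 + 17 − 18 = 8
  between L4 and P4: 17 + 12 − 15 = 14
  between P4 and W5: 12 + 23 − 19 = 16
  between W5 and X7: 23 + 20 − 13 = 30
  between X7 and 00: 20 + 9 − 11 = 18
Cheapest insertion is between 00 and L4, adding 8.
New total = 76 + 8 = 84.

+8 m — insert G2 between 00 and L4.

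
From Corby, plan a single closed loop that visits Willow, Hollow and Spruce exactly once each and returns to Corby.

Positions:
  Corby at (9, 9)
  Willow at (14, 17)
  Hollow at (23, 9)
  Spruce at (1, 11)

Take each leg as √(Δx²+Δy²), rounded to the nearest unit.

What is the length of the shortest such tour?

Minimum total distance: 48.

With 3 stops there are 3!/2 = 3 distinct round trips (a route and its reverse cost the same).
Corby - Willow - Hollow - Spruce - Corby: 9+12+22+8 = 51
Corby - Willow - Spruce - Hollow - Corby: 9+14+22+14 = 59
Corby - Hollow - Willow - Spruce - Corby: 14+12+14+8 = 48
The minimum is 48.
One optimal route: Corby → Hollow → Willow → Spruce → Corby (or its reverse).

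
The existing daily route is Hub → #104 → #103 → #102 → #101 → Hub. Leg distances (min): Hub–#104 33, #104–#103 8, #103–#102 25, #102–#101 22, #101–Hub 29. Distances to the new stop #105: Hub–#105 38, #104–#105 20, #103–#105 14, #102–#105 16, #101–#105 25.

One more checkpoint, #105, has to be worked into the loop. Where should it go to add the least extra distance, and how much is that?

+5 min — insert #105 between #103 and #102.

Insertion cost between consecutive stops i–j is d(i,#105) + d(#105,j) − d(i,j):
  between Hub and #104: 38 + 20 − 33 = 25
  between #104 and #103: 20 + 14 − 8 = 26
  between #103 and #102: 14 + 16 − 25 = 5
  between #102 and #101: 16 + 25 − 22 = 19
  between #101 and Hub: 25 + 38 − 29 = 34
Cheapest insertion is between #103 and #102, adding 5.
New total = 117 + 5 = 122.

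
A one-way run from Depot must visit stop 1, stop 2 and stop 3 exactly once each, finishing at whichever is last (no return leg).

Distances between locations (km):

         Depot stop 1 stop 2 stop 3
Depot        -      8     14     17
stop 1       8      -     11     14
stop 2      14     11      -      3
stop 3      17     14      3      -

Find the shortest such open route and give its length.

There are 3! = 6 possible orderings.
Depot → stop 1 → stop 2 → stop 3: 8+11+3 = 22
Depot → stop 1 → stop 3 → stop 2: 8+14+3 = 25
Depot → stop 2 → stop 1 → stop 3: 14+11+14 = 39
Depot → stop 2 → stop 3 → stop 1: 14+3+14 = 31
Depot → stop 3 → stop 1 → stop 2: 17+14+11 = 42
Depot → stop 3 → stop 2 → stop 1: 17+3+11 = 31
The minimum is 22.
One shortest path: Depot → stop 1 → stop 2 → stop 3.

22 km — the minimum one-way total.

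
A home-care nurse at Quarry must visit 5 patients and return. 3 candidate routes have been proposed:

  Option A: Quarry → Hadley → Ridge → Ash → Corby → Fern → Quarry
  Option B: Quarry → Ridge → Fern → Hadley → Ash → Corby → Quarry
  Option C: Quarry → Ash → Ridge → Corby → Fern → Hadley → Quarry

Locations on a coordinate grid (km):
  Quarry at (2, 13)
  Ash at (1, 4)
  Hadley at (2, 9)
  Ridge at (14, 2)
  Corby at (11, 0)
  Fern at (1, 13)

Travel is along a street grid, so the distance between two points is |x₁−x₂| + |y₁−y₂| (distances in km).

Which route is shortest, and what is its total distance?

Option A: 4 + 19 + 15 + 14 + 23 + 1 = 76
Option B: 23 + 24 + 5 + 6 + 14 + 22 = 94
Option C: 10 + 15 + 5 + 23 + 5 + 4 = 62

62 km — Option C is the shortest.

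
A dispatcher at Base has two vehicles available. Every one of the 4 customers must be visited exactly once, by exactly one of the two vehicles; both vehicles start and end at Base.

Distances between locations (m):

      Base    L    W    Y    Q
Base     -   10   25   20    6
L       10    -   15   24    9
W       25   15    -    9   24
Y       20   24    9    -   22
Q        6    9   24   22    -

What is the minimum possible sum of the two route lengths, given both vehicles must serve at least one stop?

There are 2^3 − 1 = 7 ways to divide the 4 stops into two non-empty groups. For each, the best each vehicle can do is its own shortest tour through its group:
  {L} + {W, Y, Q}: 20 + 59 = 79
  {W} + {L, Y, Q}: 50 + 59 = 109
  {L, W} + {Y, Q}: 50 + 48 = 98
  {Y} + {L, W, Q}: 40 + 55 = 95
  {L, Y} + {W, Q}: 54 + 55 = 109
  {W, Y} + {L, Q}: 54 + 25 = 79
  … (7 splits in total)
  {L, W, Y} + {Q}: 54 + 12 = 66  ← best
Best: vehicle 1 Base → L → W → Y → Base = 54; vehicle 2 Base → Q → Base = 12; combined 66.

Minimum combined distance: 66 m.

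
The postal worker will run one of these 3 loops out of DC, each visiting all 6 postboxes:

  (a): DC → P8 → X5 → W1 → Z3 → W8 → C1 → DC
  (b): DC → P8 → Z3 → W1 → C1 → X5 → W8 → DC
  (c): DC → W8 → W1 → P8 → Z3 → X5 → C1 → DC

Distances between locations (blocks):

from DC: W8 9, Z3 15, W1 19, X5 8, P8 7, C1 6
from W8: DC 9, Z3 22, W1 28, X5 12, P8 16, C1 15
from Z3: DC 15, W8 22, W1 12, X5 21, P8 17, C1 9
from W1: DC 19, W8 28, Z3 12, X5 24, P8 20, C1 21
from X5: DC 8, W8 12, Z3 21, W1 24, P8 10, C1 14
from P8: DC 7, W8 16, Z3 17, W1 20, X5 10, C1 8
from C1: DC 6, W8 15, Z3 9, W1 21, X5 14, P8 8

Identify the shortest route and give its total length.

(a): 7 + 10 + 24 + 12 + 22 + 15 + 6 = 96
(b): 7 + 17 + 12 + 21 + 14 + 12 + 9 = 92
(c): 9 + 28 + 20 + 17 + 21 + 14 + 6 = 115

Shortest is (b), total 92 blocks.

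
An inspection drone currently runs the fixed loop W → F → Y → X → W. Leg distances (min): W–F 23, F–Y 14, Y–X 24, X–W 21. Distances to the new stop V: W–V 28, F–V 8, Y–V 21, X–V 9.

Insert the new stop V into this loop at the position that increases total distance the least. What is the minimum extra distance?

Adding 6 min by placing V on the Y–X leg.

Insertion cost between consecutive stops i–j is d(i,V) + d(V,j) − d(i,j):
  between W and F: 28 + 8 − 23 = 13
  between F and Y: 8 + 21 − 14 = 15
  between Y and X: 21 + 9 − 24 = 6
  between X and W: 9 + 28 − 21 = 16
Cheapest insertion is between Y and X, adding 6.
New total = 82 + 6 = 88.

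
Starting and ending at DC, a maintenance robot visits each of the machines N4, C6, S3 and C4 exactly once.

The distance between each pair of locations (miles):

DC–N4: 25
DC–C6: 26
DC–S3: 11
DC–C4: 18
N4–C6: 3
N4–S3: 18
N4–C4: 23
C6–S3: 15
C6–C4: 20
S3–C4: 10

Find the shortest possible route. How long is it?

69 miles — the shortest possible round trip.

There are 12 distinct closed tours to check (reversals are equivalent).
DC→N4→C6→S3→C4→DC: 25+3+15+10+18 = 71
DC→N4→C6→C4→S3→DC: 25+3+20+10+11 = 69
DC→N4→S3→C6→C4→DC: 25+18+15+20+18 = 96
DC→N4→S3→C4→C6→DC: 25+18+10+20+26 = 99
DC→N4→C4→C6→S3→DC: 25+23+20+15+11 = 94
DC→N4→C4→S3→C6→DC: 25+23+10+15+26 = 99
DC→C6→N4→S3→C4→DC: 26+3+18+10+18 = 75
DC→C6→N4→C4→S3→DC: 26+3+23+10+11 = 73
DC→C6→S3→N4→C4→DC: 26+15+18+23+18 = 100
DC→C6→C4→N4→S3→DC: 26+20+23+18+11 = 98
DC→S3→N4→C6→C4→DC: 11+18+3+20+18 = 70
DC→S3→C6→N4→C4→DC: 11+15+3+23+18 = 70
The minimum is 69.
One optimal route: DC → N4 → C6 → C4 → S3 → DC (or its reverse).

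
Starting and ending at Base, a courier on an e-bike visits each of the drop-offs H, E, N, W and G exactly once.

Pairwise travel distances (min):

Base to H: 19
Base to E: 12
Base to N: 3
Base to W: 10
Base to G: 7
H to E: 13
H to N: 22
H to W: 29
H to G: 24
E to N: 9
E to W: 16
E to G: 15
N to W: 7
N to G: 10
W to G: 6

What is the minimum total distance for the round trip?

With 5 stops there are 5!/2 = 60 distinct round trips (a route and its reverse cost the same).
Base - H - E - N - W - G - Base: 19+13+9+7+6+7 = 61
Base - H - E - N - G - W - Base: 19+13+9+10+6+10 = 67
Base - H - E - W - N - G - Base: 19+13+16+7+10+7 = 72
Base - H - E - W - G - N - Base: 19+13+16+6+10+3 = 67
Base - H - E - G - N - W - Base: 19+13+15+10+7+10 = 74
Base - H - E - G - W - N - Base: 19+13+15+6+7+3 = 63
Base - H - N - E - W - G - Base: 19+22+9+16+6+7 = 79
Base - H - N - E - G - W - Base: 19+22+9+15+6+10 = 81
Base - H - N - W - E - G - Base: 19+22+7+16+15+7 = 86
Base - H - N - W - G - E - Base: 19+22+7+6+15+12 = 81
Base - H - N - G - E - W - Base: 19+22+10+15+16+10 = 92
Base - H - N - G - W - E - Base: 19+22+10+6+16+12 = 85
Base - H - W - E - N - G - Base: 19+29+16+9+10+7 = 90
Base - H - W - E - G - N - Base: 19+29+16+15+10+3 = 92
… (46 more)
The minimum is 61.
One optimal route: Base → H → E → N → W → G → Base (or its reverse).

61 min — the shortest possible round trip.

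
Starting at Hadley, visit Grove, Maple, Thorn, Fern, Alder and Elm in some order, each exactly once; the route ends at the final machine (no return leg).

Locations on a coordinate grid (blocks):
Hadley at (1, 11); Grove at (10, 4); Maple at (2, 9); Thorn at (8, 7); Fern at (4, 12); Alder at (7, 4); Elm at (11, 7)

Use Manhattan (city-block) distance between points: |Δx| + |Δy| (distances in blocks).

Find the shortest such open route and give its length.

There are 6! = 720 possible orderings.
Hadley → Grove → Maple → Thorn → Fern → Alder → Elm: 16+13+8+9+11+7 = 64
Hadley → Grove → Maple → Thorn → Fern → Elm → Alder: 16+13+8+9+12+7 = 65
Hadley → Grove → Maple → Thorn → Alder → Fern → Elm: 16+13+8+4+11+12 = 64
Hadley → Grove → Maple → Thorn → Alder → Elm → Fern: 16+13+8+4+7+12 = 60
Hadley → Grove → Maple → Thorn → Elm → Fern → Alder: 16+13+8+3+12+11 = 63
Hadley → Grove → Maple → Thorn → Elm → Alder → Fern: 16+13+8+3+7+11 = 58
Hadley → Grove → Maple → Fern → Thorn → Alder → Elm: 16+13+5+9+4+7 = 54
Hadley → Grove → Maple → Fern → Thorn → Elm → Alder: 16+13+5+9+3+7 = 53
… (712 more)
Hadley → Maple → Fern → Thorn → Elm → Grove → Alder: 3+5+9+3+4+3 = 27  ← best
The minimum is 27.
One shortest path: Hadley → Maple → Fern → Thorn → Elm → Grove → Alder.

27 blocks — the minimum one-way total.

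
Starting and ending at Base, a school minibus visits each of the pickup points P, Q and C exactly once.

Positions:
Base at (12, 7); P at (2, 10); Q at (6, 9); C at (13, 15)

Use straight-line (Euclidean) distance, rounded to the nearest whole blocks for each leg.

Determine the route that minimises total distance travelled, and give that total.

Shortest round trip = 30 blocks.

Base→P→Q→C→Base: 10+4+9+8 = 31
Base→P→C→Q→Base: 10+12+9+6 = 37
Base→Q→P→C→Base: 6+4+12+8 = 30
The minimum is 30.
One optimal route: Base → Q → P → C → Base (or its reverse).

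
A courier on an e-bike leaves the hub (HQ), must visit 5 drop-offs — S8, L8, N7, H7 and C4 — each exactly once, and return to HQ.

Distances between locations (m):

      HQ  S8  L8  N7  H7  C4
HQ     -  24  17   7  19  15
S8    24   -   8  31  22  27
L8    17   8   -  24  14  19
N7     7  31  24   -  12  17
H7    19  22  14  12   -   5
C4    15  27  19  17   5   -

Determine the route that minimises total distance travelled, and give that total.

There are 60 distinct closed tours to check (reversals are equivalent).
HQ → S8 → L8 → N7 → H7 → C4 → HQ: 24+8+24+12+5+15 = 88
HQ → S8 → L8 → N7 → C4 → H7 → HQ: 24+8+24+17+5+19 = 97
HQ → S8 → L8 → H7 → N7 → C4 → HQ: 24+8+14+12+17+15 = 90
HQ → S8 → L8 → H7 → C4 → N7 → HQ: 24+8+14+5+17+7 = 75
HQ → S8 → L8 → C4 → N7 → H7 → HQ: 24+8+19+17+12+19 = 99
HQ → S8 → L8 → C4 → H7 → N7 → HQ: 24+8+19+5+12+7 = 75
HQ → S8 → N7 → L8 → H7 → C4 → HQ: 24+31+24+14+5+15 = 113
HQ → S8 → N7 → L8 → C4 → H7 → HQ: 24+31+24+19+5+19 = 122
HQ → S8 → N7 → H7 → L8 → C4 → HQ: 24+31+12+14+19+15 = 115
HQ → S8 → N7 → H7 → C4 → L8 → HQ: 24+31+12+5+19+17 = 108
HQ → S8 → N7 → C4 → L8 → H7 → HQ: 24+31+17+19+14+19 = 124
HQ → S8 → N7 → C4 → H7 → L8 → HQ: 24+31+17+5+14+17 = 108
HQ → S8 → H7 → L8 → N7 → C4 → HQ: 24+22+14+24+17+15 = 116
HQ → S8 → H7 → L8 → C4 → N7 → HQ: 24+22+14+19+17+7 = 103
… (46 more)
The minimum is 75.
One optimal route: HQ → S8 → L8 → H7 → C4 → N7 → HQ (or its reverse).

Minimum total distance: 75 m.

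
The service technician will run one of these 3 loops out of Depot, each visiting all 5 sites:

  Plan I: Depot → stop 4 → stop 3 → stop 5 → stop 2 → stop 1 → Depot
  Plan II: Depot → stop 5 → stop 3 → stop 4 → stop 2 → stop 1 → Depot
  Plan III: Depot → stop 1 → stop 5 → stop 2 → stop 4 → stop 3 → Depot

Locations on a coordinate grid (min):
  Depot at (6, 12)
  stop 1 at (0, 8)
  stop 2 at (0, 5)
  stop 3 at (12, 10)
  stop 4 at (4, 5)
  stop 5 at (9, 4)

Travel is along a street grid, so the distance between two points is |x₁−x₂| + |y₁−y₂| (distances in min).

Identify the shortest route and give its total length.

Plan I: 9 + 13 + 9 + 10 + 3 + 10 = 54
Plan II: 11 + 9 + 13 + 4 + 3 + 10 = 50
Plan III: 10 + 13 + 10 + 4 + 13 + 8 = 58

50 min — Plan II is the shortest.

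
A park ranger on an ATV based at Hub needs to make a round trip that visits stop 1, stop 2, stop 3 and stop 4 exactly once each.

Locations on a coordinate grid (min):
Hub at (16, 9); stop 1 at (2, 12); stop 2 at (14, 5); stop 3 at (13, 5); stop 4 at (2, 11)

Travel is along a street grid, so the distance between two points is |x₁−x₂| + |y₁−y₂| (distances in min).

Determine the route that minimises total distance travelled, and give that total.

Shortest round trip = 42 min.

Hub-stop 1-stop 2-stop 3-stop 4-Hub: 17+19+1+17+16 = 70
Hub-stop 1-stop 2-stop 4-stop 3-Hub: 17+19+18+17+7 = 78
Hub-stop 1-stop 3-stop 2-stop 4-Hub: 17+18+1+18+16 = 70
Hub-stop 1-stop 3-stop 4-stop 2-Hub: 17+18+17+18+6 = 76
Hub-stop 1-stop 4-stop 2-stop 3-Hub: 17+1+18+1+7 = 44
Hub-stop 1-stop 4-stop 3-stop 2-Hub: 17+1+17+1+6 = 42
Hub-stop 2-stop 1-stop 3-stop 4-Hub: 6+19+18+17+16 = 76
Hub-stop 2-stop 1-stop 4-stop 3-Hub: 6+19+1+17+7 = 50
Hub-stop 2-stop 3-stop 1-stop 4-Hub: 6+1+18+1+16 = 42
Hub-stop 2-stop 4-stop 1-stop 3-Hub: 6+18+1+18+7 = 50
Hub-stop 3-stop 1-stop 2-stop 4-Hub: 7+18+19+18+16 = 78
Hub-stop 3-stop 2-stop 1-stop 4-Hub: 7+1+19+1+16 = 44
The minimum is 42.
One optimal route: Hub → stop 1 → stop 4 → stop 3 → stop 2 → Hub (or its reverse).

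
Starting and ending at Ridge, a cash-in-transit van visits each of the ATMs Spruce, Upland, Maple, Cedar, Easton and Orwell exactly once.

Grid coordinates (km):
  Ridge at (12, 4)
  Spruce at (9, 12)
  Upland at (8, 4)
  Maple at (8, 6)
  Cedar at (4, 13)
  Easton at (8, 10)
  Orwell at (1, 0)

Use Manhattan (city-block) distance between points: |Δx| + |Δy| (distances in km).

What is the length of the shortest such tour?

There are 360 distinct closed tours to check (reversals are equivalent).
Ridge→Spruce→Upland→Maple→Cedar→Easton→Orwell→Ridge: 11+9+2+11+7+17+15 = 72
Ridge→Spruce→Upland→Maple→Cedar→Orwell→Easton→Ridge: 11+9+2+11+16+17+10 = 76
Ridge→Spruce→Upland→Maple→Easton→Cedar→Orwell→Ridge: 11+9+2+4+7+16+15 = 64
Ridge→Spruce→Upland→Maple→Easton→Orwell→Cedar→Ridge: 11+9+2+4+17+16+17 = 76
Ridge→Spruce→Upland→Maple→Orwell→Cedar→Easton→Ridge: 11+9+2+13+16+7+10 = 68
Ridge→Spruce→Upland→Maple→Orwell→Easton→Cedar→Ridge: 11+9+2+13+17+7+17 = 76
Ridge→Spruce→Upland→Cedar→Maple→Easton→Orwell→Ridge: 11+9+13+11+4+17+15 = 80
Ridge→Spruce→Upland→Cedar→Maple→Orwell→Easton→Ridge: 11+9+13+11+13+17+10 = 84
… (352 more)
Ridge→Upland→Maple→Easton→Spruce→Cedar→Orwell→Ridge: 4+2+4+3+6+16+15 = 50  ← best
The minimum is 50.
One optimal route: Ridge → Upland → Maple → Easton → Spruce → Cedar → Orwell → Ridge (or its reverse).

Minimum total distance: 50 km.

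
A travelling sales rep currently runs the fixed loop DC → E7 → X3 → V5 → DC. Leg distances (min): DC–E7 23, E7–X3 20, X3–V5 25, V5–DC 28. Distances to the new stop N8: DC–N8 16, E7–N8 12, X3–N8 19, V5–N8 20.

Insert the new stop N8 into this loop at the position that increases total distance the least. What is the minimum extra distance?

Insertion cost between consecutive stops i–j is d(i,N8) + d(N8,j) − d(i,j):
  between DC and E7: 16 + 12 − 23 = 5
  between E7 and X3: 12 + 19 − 20 = 11
  between X3 and V5: 19 + 20 − 25 = 14
  between V5 and DC: 20 + 16 − 28 = 8
Cheapest insertion is between DC and E7, adding 5.
New total = 96 + 5 = 101.

Adding 5 min by placing N8 on the DC–E7 leg.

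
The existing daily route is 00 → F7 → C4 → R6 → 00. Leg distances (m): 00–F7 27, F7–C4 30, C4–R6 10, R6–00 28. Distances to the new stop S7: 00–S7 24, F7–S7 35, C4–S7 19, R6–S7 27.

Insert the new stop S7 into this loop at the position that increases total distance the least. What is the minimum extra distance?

Insertion cost between consecutive stops i–j is d(i,S7) + d(S7,j) − d(i,j):
  between 00 and F7: 24 + 35 − 27 = 32
  between F7 and C4: 35 + 19 − 30 = 24
  between C4 and R6: 19 + 27 − 10 = 36
  between R6 and 00: 27 + 24 − 28 = 23
Cheapest insertion is between R6 and 00, adding 23.
New total = 95 + 23 = 118.

Adding 23 m by placing S7 on the R6–00 leg.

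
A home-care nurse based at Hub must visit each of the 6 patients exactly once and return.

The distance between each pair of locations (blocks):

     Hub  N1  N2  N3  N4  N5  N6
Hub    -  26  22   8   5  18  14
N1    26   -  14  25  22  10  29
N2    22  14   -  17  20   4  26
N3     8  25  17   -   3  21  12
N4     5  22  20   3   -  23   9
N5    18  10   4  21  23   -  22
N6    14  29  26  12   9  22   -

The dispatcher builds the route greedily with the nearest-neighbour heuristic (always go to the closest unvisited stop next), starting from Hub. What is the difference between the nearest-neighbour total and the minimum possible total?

4 blocks longer than the optimal tour.

Hub: N4=5, N3=8, N6=14, N5=18, N2=22, N1=26 ⇒ N4
N4: N3=3, N6=9, N2=20, N1=22, N5=23 ⇒ N3
N3: N6=12, N2=17, N5=21, N1=25 ⇒ N6
N6: N5=22, N2=26, N1=29 ⇒ N5
N5: N2=4, N1=10 ⇒ N2
N2: N1=14 ⇒ N1
NN route Hub → N4 → N3 → N6 → N5 → N2 → N1 → Hub costs 86.
Optimal: Hub → N3 → N2 → N5 → N1 → N6 → N4 → Hub costs 82 (by enumerating all 360 distinct tours).
Excess = 86 − 82 = 4.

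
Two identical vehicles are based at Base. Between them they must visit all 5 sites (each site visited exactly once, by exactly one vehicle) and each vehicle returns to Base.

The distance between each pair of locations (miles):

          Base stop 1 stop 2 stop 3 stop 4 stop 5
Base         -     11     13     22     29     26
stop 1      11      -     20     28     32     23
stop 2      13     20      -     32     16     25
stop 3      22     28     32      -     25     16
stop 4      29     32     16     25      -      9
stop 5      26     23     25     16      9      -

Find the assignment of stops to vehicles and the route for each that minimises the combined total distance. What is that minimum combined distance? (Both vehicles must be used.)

Try each way of splitting the stops between the two vehicles (each non-empty) and, for each split, find the best tour for each vehicle:
  {stop 1} + {stop 2, stop 3, stop 4, stop 5}: 22 + 76 = 98
  {stop 2} + {stop 1, stop 3, stop 4, stop 5}: 26 + 90 = 116
  {stop 1, stop 2} + {stop 3, stop 4, stop 5}: 44 + 76 = 120
  {stop 3} + {stop 1, stop 2, stop 4, stop 5}: 44 + 72 = 116
  {stop 1, stop 3} + {stop 2, stop 4, stop 5}: 61 + 64 = 125
  {stop 2, stop 3} + {stop 1, stop 4, stop 5}: 67 + 72 = 139
  … (15 splits in total)
Best: vehicle 1 Base → stop 1 → Base = 22; vehicle 2 Base → stop 2 → stop 4 → stop 5 → stop 3 → Base = 76; combined 98.

98 miles — the smallest possible combined total.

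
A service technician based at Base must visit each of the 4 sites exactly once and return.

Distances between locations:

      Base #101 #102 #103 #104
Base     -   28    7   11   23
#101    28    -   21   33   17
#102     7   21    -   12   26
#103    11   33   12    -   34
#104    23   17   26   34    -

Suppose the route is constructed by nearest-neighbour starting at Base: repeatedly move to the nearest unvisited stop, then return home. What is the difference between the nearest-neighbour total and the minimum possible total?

Excess over optimum: 8.

Base: #102=7, #103=11, #104=23, #101=28 ⇒ #102
#102: #103=12, #101=21, #104=26 ⇒ #103
#103: #101=33, #104=34 ⇒ #101
#101: #104=17 ⇒ #104
NN route Base → #102 → #103 → #101 → #104 → Base costs 92.
Optimal: Base → #103 → #102 → #101 → #104 → Base costs 84 (by enumerating all 12 distinct tours).
Excess = 92 − 84 = 8.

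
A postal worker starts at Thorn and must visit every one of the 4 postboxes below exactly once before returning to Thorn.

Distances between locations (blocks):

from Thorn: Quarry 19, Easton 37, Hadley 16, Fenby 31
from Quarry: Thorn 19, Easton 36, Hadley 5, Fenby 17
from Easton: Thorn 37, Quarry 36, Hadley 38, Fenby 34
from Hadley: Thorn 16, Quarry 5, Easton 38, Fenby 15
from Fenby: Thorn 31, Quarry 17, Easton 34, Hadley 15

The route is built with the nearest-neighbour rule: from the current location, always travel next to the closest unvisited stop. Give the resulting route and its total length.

Thorn → [Hadley:16 / Quarry:19 / Fenby:31 / Easton:37] → Hadley (16)
Hadley → [Quarry:5 / Fenby:15 / Easton:38] → Quarry (5)
Quarry → [Fenby:17 / Easton:36] → Fenby (17)
Fenby → [Easton:34] → Easton (34)
Return Easton→Thorn: 37.
Total = 16 + 5 + 17 + 34 + 37 = 109.

109 blocks along Thorn → Hadley → Quarry → Fenby → Easton → Thorn.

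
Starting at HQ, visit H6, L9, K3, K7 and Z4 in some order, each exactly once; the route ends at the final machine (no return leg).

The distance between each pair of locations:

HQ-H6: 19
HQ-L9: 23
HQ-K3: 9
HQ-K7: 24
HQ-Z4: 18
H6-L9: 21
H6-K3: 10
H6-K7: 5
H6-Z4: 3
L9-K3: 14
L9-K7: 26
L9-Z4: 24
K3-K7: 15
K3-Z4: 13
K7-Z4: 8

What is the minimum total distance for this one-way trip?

Shortest open route: 55.

There are 5! = 120 possible orderings.
HQ→H6→L9→K3→K7→Z4: 19+21+14+15+8 = 77
HQ→H6→L9→K3→Z4→K7: 19+21+14+13+8 = 75
HQ→H6→L9→K7→K3→Z4: 19+21+26+15+13 = 94
HQ→H6→L9→K7→Z4→K3: 19+21+26+8+13 = 87
HQ→H6→L9→Z4→K3→K7: 19+21+24+13+15 = 92
HQ→H6→L9→Z4→K7→K3: 19+21+24+8+15 = 87
HQ→H6→K3→L9→K7→Z4: 19+10+14+26+8 = 77
HQ→H6→K3→L9→Z4→K7: 19+10+14+24+8 = 75
HQ→H6→K3→K7→L9→Z4: 19+10+15+26+24 = 94
HQ→H6→K3→K7→Z4→L9: 19+10+15+8+24 = 76
HQ→H6→K3→Z4→L9→K7: 19+10+13+24+26 = 92
HQ→H6→K3→Z4→K7→L9: 19+10+13+8+26 = 76
HQ→H6→K7→L9→K3→Z4: 19+5+26+14+13 = 77
HQ→H6→K7→L9→Z4→K3: 19+5+26+24+13 = 87
… (106 more)
HQ→K3→L9→H6→Z4→K7: 9+14+21+3+8 = 55  ← best
The minimum is 55.
One shortest path: HQ → K3 → L9 → H6 → Z4 → K7.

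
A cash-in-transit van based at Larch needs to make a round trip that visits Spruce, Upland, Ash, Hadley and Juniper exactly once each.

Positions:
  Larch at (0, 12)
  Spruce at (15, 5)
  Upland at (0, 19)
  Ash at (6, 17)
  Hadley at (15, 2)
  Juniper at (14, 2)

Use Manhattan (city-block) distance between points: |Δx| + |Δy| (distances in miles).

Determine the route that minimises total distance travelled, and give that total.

There are 60 distinct closed tours to check (reversals are equivalent).
Larch-Spruce-Upland-Ash-Hadley-Juniper-Larch: 22+29+8+24+1+24 = 108
Larch-Spruce-Upland-Ash-Juniper-Hadley-Larch: 22+29+8+23+1+25 = 108
Larch-Spruce-Upland-Hadley-Ash-Juniper-Larch: 22+29+32+24+23+24 = 154
Larch-Spruce-Upland-Hadley-Juniper-Ash-Larch: 22+29+32+1+23+11 = 118
Larch-Spruce-Upland-Juniper-Ash-Hadley-Larch: 22+29+31+23+24+25 = 154
Larch-Spruce-Upland-Juniper-Hadley-Ash-Larch: 22+29+31+1+24+11 = 118
Larch-Spruce-Ash-Upland-Hadley-Juniper-Larch: 22+21+8+32+1+24 = 108
Larch-Spruce-Ash-Upland-Juniper-Hadley-Larch: 22+21+8+31+1+25 = 108
Larch-Spruce-Ash-Hadley-Upland-Juniper-Larch: 22+21+24+32+31+24 = 154
Larch-Spruce-Ash-Hadley-Juniper-Upland-Larch: 22+21+24+1+31+7 = 106
Larch-Spruce-Ash-Juniper-Upland-Hadley-Larch: 22+21+23+31+32+25 = 154
Larch-Spruce-Ash-Juniper-Hadley-Upland-Larch: 22+21+23+1+32+7 = 106
Larch-Spruce-Hadley-Upland-Ash-Juniper-Larch: 22+3+32+8+23+24 = 112
Larch-Spruce-Hadley-Upland-Juniper-Ash-Larch: 22+3+32+31+23+11 = 122
… (46 more)
Larch-Spruce-Hadley-Juniper-Ash-Upland-Larch: 22+3+1+23+8+7 = 64  ← best
The minimum is 64.
One optimal route: Larch → Spruce → Hadley → Juniper → Ash → Upland → Larch (or its reverse).

Shortest round trip = 64 miles.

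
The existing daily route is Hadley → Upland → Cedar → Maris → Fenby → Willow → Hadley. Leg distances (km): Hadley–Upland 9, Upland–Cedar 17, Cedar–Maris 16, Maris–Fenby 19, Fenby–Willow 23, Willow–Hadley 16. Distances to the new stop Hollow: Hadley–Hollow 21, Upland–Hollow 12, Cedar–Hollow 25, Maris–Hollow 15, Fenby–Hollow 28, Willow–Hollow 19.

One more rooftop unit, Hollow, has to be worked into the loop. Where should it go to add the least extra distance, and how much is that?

Insertion cost between consecutive stops i–j is d(i,Hollow) + d(Hollow,j) − d(i,j):
  between Hadley and Upland: 21 + 12 − 9 = 24
  between Upland and Cedar: 12 + 25 − 17 = 20
  between Cedar and Maris: 25 + 15 − 16 = 24
  between Maris and Fenby: 15 + 28 − 19 = 24
  between Fenby and Willow: 28 + 19 − 23 = 24
  between Willow and Hadley: 19 + 21 − 16 = 24
Cheapest insertion is between Upland and Cedar, adding 20.
New total = 100 + 20 = 120.

Minimum extra distance: 20 km, inserting Hollow between Upland and Cedar.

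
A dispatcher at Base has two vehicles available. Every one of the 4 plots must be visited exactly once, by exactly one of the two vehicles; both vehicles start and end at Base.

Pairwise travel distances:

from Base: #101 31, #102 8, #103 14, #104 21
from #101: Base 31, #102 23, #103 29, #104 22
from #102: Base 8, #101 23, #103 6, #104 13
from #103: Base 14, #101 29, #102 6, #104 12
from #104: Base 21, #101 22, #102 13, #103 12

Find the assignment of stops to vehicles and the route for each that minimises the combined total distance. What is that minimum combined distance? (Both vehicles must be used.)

Minimum combined distance: 95.

Try each way of splitting the stops between the two vehicles (each non-empty) and, for each split, find the best tour for each vehicle:
  {#101} + {#102, #103, #104}: 62 + 47 = 109
  {#102} + {#101, #103, #104}: 16 + 79 = 95
  {#101, #102} + {#103, #104}: 62 + 47 = 109
  {#103} + {#101, #102, #104}: 28 + 74 = 102
  {#101, #103} + {#102, #104}: 74 + 42 = 116
  {#102, #103} + {#101, #104}: 28 + 74 = 102
  … (7 splits in total)
Best: vehicle 1 Base → #102 → Base = 16; vehicle 2 Base → #101 → #104 → #103 → Base = 79; combined 95.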